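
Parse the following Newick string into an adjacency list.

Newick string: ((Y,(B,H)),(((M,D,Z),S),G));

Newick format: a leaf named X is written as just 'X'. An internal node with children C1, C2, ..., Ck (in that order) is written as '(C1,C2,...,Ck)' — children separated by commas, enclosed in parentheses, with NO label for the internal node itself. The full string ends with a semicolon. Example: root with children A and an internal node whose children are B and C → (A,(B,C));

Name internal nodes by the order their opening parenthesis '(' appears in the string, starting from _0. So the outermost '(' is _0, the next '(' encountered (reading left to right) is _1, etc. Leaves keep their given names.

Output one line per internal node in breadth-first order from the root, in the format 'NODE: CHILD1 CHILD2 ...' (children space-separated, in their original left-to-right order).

Input: ((Y,(B,H)),(((M,D,Z),S),G));
Scanning left-to-right, naming '(' by encounter order:
  pos 0: '(' -> open internal node _0 (depth 1)
  pos 1: '(' -> open internal node _1 (depth 2)
  pos 4: '(' -> open internal node _2 (depth 3)
  pos 8: ')' -> close internal node _2 (now at depth 2)
  pos 9: ')' -> close internal node _1 (now at depth 1)
  pos 11: '(' -> open internal node _3 (depth 2)
  pos 12: '(' -> open internal node _4 (depth 3)
  pos 13: '(' -> open internal node _5 (depth 4)
  pos 19: ')' -> close internal node _5 (now at depth 3)
  pos 22: ')' -> close internal node _4 (now at depth 2)
  pos 25: ')' -> close internal node _3 (now at depth 1)
  pos 26: ')' -> close internal node _0 (now at depth 0)
Total internal nodes: 6
BFS adjacency from root:
  _0: _1 _3
  _1: Y _2
  _3: _4 G
  _2: B H
  _4: _5 S
  _5: M D Z

Answer: _0: _1 _3
_1: Y _2
_3: _4 G
_2: B H
_4: _5 S
_5: M D Z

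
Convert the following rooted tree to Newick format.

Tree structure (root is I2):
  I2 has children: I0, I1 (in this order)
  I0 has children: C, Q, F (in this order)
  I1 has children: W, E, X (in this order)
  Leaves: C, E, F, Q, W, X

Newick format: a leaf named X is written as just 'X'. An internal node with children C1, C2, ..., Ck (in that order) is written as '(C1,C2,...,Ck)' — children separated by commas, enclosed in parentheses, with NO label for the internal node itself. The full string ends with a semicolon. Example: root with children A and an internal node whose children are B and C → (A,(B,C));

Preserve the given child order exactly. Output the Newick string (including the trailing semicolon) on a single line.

Answer: ((C,Q,F),(W,E,X));

Derivation:
internal I2 with children ['I0', 'I1']
  internal I0 with children ['C', 'Q', 'F']
    leaf 'C' → 'C'
    leaf 'Q' → 'Q'
    leaf 'F' → 'F'
  → '(C,Q,F)'
  internal I1 with children ['W', 'E', 'X']
    leaf 'W' → 'W'
    leaf 'E' → 'E'
    leaf 'X' → 'X'
  → '(W,E,X)'
→ '((C,Q,F),(W,E,X))'
Final: ((C,Q,F),(W,E,X));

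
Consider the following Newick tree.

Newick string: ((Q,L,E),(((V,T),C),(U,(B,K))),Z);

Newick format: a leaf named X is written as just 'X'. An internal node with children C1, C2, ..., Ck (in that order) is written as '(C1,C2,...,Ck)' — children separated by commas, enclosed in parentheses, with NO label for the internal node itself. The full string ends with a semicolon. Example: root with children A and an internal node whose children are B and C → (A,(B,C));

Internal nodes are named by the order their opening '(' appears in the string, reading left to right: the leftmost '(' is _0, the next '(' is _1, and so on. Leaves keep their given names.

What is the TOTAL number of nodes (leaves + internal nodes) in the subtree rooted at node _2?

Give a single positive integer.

Answer: 11

Derivation:
Newick: ((Q,L,E),(((V,T),C),(U,(B,K))),Z);
Locate _2: it is the '(' at position 9 (the 3rd '(' reading left to right).
Query: subtree rooted at _2
_2: subtree_size = 1 + 10
  _3: subtree_size = 1 + 4
    _4: subtree_size = 1 + 2
      V: subtree_size = 1 + 0
      T: subtree_size = 1 + 0
    C: subtree_size = 1 + 0
  _5: subtree_size = 1 + 4
    U: subtree_size = 1 + 0
    _6: subtree_size = 1 + 2
      B: subtree_size = 1 + 0
      K: subtree_size = 1 + 0
Total subtree size of _2: 11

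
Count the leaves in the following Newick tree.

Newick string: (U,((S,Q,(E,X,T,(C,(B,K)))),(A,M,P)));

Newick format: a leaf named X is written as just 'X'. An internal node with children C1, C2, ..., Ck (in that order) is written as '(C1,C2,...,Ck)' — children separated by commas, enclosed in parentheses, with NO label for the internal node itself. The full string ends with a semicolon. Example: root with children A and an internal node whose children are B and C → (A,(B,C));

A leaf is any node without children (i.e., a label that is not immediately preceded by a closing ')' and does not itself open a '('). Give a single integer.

Answer: 12

Derivation:
Newick: (U,((S,Q,(E,X,T,(C,(B,K)))),(A,M,P)));
Scan left-to-right; a leaf is any maximal label run not followed by '(':
  pos 1: leaf 'U' → count = 1
  pos 5: leaf 'S' → count = 2
  pos 7: leaf 'Q' → count = 3
  pos 10: leaf 'E' → count = 4
  pos 12: leaf 'X' → count = 5
  pos 14: leaf 'T' → count = 6
  pos 17: leaf 'C' → count = 7
  pos 20: leaf 'B' → count = 8
  pos 22: leaf 'K' → count = 9
  pos 29: leaf 'A' → count = 10
  pos 31: leaf 'M' → count = 11
  pos 33: leaf 'P' → count = 12
Total leaves: 12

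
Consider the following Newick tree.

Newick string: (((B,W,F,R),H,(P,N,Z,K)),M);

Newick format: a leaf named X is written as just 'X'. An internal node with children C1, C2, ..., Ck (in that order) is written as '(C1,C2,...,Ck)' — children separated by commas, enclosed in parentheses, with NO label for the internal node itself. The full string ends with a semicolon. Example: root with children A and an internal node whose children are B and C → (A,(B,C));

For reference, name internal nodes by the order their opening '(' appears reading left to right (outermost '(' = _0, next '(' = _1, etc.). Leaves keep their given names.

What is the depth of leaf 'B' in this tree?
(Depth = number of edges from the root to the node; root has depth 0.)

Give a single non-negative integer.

Answer: 3

Derivation:
Newick: (((B,W,F,R),H,(P,N,Z,K)),M);
Naming internals by '(' encounter order: outermost '(' = _0, next = _1, ...
Query node: B
Path from root: _0 -> _1 -> _2 -> B
Depth of B: 3 (number of edges from root)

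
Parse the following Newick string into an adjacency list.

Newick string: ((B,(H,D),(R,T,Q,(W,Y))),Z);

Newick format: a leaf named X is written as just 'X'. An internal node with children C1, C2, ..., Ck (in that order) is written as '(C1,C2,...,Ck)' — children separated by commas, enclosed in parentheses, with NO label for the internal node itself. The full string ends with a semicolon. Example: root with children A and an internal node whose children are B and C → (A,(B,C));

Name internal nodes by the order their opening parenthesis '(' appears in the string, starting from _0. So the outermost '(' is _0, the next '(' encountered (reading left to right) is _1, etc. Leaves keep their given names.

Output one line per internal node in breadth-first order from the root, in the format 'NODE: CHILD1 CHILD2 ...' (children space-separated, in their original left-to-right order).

Input: ((B,(H,D),(R,T,Q,(W,Y))),Z);
Scanning left-to-right, naming '(' by encounter order:
  pos 0: '(' -> open internal node _0 (depth 1)
  pos 1: '(' -> open internal node _1 (depth 2)
  pos 4: '(' -> open internal node _2 (depth 3)
  pos 8: ')' -> close internal node _2 (now at depth 2)
  pos 10: '(' -> open internal node _3 (depth 3)
  pos 17: '(' -> open internal node _4 (depth 4)
  pos 21: ')' -> close internal node _4 (now at depth 3)
  pos 22: ')' -> close internal node _3 (now at depth 2)
  pos 23: ')' -> close internal node _1 (now at depth 1)
  pos 26: ')' -> close internal node _0 (now at depth 0)
Total internal nodes: 5
BFS adjacency from root:
  _0: _1 Z
  _1: B _2 _3
  _2: H D
  _3: R T Q _4
  _4: W Y

Answer: _0: _1 Z
_1: B _2 _3
_2: H D
_3: R T Q _4
_4: W Y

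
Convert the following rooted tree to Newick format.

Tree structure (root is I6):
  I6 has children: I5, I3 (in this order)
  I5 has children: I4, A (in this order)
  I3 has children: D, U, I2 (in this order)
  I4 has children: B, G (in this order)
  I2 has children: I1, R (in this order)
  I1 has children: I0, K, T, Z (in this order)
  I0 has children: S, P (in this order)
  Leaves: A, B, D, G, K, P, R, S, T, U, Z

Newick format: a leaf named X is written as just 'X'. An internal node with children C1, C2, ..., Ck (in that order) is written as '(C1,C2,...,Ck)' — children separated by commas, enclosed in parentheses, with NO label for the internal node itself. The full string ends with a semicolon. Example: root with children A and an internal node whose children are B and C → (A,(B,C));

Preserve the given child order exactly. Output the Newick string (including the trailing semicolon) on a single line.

Answer: (((B,G),A),(D,U,(((S,P),K,T,Z),R)));

Derivation:
internal I6 with children ['I5', 'I3']
  internal I5 with children ['I4', 'A']
    internal I4 with children ['B', 'G']
      leaf 'B' → 'B'
      leaf 'G' → 'G'
    → '(B,G)'
    leaf 'A' → 'A'
  → '((B,G),A)'
  internal I3 with children ['D', 'U', 'I2']
    leaf 'D' → 'D'
    leaf 'U' → 'U'
    internal I2 with children ['I1', 'R']
      internal I1 with children ['I0', 'K', 'T', 'Z']
        internal I0 with children ['S', 'P']
          leaf 'S' → 'S'
          leaf 'P' → 'P'
        → '(S,P)'
        leaf 'K' → 'K'
        leaf 'T' → 'T'
        leaf 'Z' → 'Z'
      → '((S,P),K,T,Z)'
      leaf 'R' → 'R'
    → '(((S,P),K,T,Z),R)'
  → '(D,U,(((S,P),K,T,Z),R))'
→ '(((B,G),A),(D,U,(((S,P),K,T,Z),R)))'
Final: (((B,G),A),(D,U,(((S,P),K,T,Z),R)));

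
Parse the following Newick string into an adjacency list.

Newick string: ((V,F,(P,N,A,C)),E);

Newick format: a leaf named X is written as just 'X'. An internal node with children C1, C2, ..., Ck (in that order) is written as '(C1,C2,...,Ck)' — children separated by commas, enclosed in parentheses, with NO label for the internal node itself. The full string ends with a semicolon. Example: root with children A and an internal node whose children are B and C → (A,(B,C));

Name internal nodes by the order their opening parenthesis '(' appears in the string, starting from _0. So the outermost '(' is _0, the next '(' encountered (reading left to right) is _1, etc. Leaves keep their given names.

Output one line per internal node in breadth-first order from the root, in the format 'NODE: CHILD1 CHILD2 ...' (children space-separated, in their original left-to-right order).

Answer: _0: _1 E
_1: V F _2
_2: P N A C

Derivation:
Input: ((V,F,(P,N,A,C)),E);
Scanning left-to-right, naming '(' by encounter order:
  pos 0: '(' -> open internal node _0 (depth 1)
  pos 1: '(' -> open internal node _1 (depth 2)
  pos 6: '(' -> open internal node _2 (depth 3)
  pos 14: ')' -> close internal node _2 (now at depth 2)
  pos 15: ')' -> close internal node _1 (now at depth 1)
  pos 18: ')' -> close internal node _0 (now at depth 0)
Total internal nodes: 3
BFS adjacency from root:
  _0: _1 E
  _1: V F _2
  _2: P N A C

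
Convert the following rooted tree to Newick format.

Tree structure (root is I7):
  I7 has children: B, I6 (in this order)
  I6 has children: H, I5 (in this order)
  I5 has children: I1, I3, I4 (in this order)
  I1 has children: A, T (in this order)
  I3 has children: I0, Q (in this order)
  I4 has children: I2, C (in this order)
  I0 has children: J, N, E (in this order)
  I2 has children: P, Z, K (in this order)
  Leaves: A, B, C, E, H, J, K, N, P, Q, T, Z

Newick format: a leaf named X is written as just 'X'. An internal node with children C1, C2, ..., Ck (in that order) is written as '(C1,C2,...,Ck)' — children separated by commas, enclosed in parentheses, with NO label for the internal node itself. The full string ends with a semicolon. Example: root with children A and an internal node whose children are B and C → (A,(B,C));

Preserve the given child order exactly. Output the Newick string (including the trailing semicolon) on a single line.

internal I7 with children ['B', 'I6']
  leaf 'B' → 'B'
  internal I6 with children ['H', 'I5']
    leaf 'H' → 'H'
    internal I5 with children ['I1', 'I3', 'I4']
      internal I1 with children ['A', 'T']
        leaf 'A' → 'A'
        leaf 'T' → 'T'
      → '(A,T)'
      internal I3 with children ['I0', 'Q']
        internal I0 with children ['J', 'N', 'E']
          leaf 'J' → 'J'
          leaf 'N' → 'N'
          leaf 'E' → 'E'
        → '(J,N,E)'
        leaf 'Q' → 'Q'
      → '((J,N,E),Q)'
      internal I4 with children ['I2', 'C']
        internal I2 with children ['P', 'Z', 'K']
          leaf 'P' → 'P'
          leaf 'Z' → 'Z'
          leaf 'K' → 'K'
        → '(P,Z,K)'
        leaf 'C' → 'C'
      → '((P,Z,K),C)'
    → '((A,T),((J,N,E),Q),((P,Z,K),C))'
  → '(H,((A,T),((J,N,E),Q),((P,Z,K),C)))'
→ '(B,(H,((A,T),((J,N,E),Q),((P,Z,K),C))))'
Final: (B,(H,((A,T),((J,N,E),Q),((P,Z,K),C))));

Answer: (B,(H,((A,T),((J,N,E),Q),((P,Z,K),C))));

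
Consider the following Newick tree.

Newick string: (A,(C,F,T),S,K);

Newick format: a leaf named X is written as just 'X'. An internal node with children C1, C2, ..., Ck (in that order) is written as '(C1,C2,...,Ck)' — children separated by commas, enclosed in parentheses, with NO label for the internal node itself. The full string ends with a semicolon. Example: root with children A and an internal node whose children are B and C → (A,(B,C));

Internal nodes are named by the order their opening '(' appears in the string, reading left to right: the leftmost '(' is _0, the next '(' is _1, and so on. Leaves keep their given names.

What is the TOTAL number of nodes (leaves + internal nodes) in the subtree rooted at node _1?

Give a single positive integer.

Answer: 4

Derivation:
Newick: (A,(C,F,T),S,K);
Locate _1: it is the '(' at position 3 (the 2nd '(' reading left to right).
Query: subtree rooted at _1
_1: subtree_size = 1 + 3
  C: subtree_size = 1 + 0
  F: subtree_size = 1 + 0
  T: subtree_size = 1 + 0
Total subtree size of _1: 4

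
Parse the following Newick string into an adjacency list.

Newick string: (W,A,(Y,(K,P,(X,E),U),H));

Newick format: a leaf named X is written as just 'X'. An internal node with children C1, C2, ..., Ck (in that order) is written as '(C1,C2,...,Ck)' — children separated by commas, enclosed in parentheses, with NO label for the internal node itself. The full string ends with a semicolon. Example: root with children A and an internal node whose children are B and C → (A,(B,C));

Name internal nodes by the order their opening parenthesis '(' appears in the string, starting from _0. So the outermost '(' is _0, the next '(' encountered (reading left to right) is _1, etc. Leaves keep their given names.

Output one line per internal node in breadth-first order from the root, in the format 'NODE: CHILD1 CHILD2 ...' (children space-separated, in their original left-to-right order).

Input: (W,A,(Y,(K,P,(X,E),U),H));
Scanning left-to-right, naming '(' by encounter order:
  pos 0: '(' -> open internal node _0 (depth 1)
  pos 5: '(' -> open internal node _1 (depth 2)
  pos 8: '(' -> open internal node _2 (depth 3)
  pos 13: '(' -> open internal node _3 (depth 4)
  pos 17: ')' -> close internal node _3 (now at depth 3)
  pos 20: ')' -> close internal node _2 (now at depth 2)
  pos 23: ')' -> close internal node _1 (now at depth 1)
  pos 24: ')' -> close internal node _0 (now at depth 0)
Total internal nodes: 4
BFS adjacency from root:
  _0: W A _1
  _1: Y _2 H
  _2: K P _3 U
  _3: X E

Answer: _0: W A _1
_1: Y _2 H
_2: K P _3 U
_3: X E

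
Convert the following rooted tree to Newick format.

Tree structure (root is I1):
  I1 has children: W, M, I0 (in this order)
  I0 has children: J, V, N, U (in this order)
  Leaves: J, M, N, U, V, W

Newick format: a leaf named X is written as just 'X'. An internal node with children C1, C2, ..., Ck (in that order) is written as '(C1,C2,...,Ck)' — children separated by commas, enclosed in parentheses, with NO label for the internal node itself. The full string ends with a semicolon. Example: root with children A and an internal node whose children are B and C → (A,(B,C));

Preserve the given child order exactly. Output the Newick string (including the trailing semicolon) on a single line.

internal I1 with children ['W', 'M', 'I0']
  leaf 'W' → 'W'
  leaf 'M' → 'M'
  internal I0 with children ['J', 'V', 'N', 'U']
    leaf 'J' → 'J'
    leaf 'V' → 'V'
    leaf 'N' → 'N'
    leaf 'U' → 'U'
  → '(J,V,N,U)'
→ '(W,M,(J,V,N,U))'
Final: (W,M,(J,V,N,U));

Answer: (W,M,(J,V,N,U));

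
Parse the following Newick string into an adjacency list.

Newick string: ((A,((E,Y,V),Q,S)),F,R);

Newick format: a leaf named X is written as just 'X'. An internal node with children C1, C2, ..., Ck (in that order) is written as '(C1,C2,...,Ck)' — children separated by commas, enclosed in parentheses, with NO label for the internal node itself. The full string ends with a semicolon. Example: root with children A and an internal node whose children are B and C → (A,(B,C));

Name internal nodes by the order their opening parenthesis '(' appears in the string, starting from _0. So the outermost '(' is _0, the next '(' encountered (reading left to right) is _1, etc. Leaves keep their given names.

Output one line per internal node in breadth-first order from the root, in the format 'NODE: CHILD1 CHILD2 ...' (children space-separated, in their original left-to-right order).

Answer: _0: _1 F R
_1: A _2
_2: _3 Q S
_3: E Y V

Derivation:
Input: ((A,((E,Y,V),Q,S)),F,R);
Scanning left-to-right, naming '(' by encounter order:
  pos 0: '(' -> open internal node _0 (depth 1)
  pos 1: '(' -> open internal node _1 (depth 2)
  pos 4: '(' -> open internal node _2 (depth 3)
  pos 5: '(' -> open internal node _3 (depth 4)
  pos 11: ')' -> close internal node _3 (now at depth 3)
  pos 16: ')' -> close internal node _2 (now at depth 2)
  pos 17: ')' -> close internal node _1 (now at depth 1)
  pos 22: ')' -> close internal node _0 (now at depth 0)
Total internal nodes: 4
BFS adjacency from root:
  _0: _1 F R
  _1: A _2
  _2: _3 Q S
  _3: E Y V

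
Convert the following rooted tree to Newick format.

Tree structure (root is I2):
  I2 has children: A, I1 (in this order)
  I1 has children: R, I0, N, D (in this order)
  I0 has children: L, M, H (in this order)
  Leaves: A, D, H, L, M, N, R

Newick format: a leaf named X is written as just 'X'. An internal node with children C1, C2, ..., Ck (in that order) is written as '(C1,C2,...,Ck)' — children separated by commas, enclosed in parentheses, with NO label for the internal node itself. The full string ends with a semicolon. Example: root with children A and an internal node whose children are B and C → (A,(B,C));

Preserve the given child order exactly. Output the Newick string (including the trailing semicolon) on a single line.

internal I2 with children ['A', 'I1']
  leaf 'A' → 'A'
  internal I1 with children ['R', 'I0', 'N', 'D']
    leaf 'R' → 'R'
    internal I0 with children ['L', 'M', 'H']
      leaf 'L' → 'L'
      leaf 'M' → 'M'
      leaf 'H' → 'H'
    → '(L,M,H)'
    leaf 'N' → 'N'
    leaf 'D' → 'D'
  → '(R,(L,M,H),N,D)'
→ '(A,(R,(L,M,H),N,D))'
Final: (A,(R,(L,M,H),N,D));

Answer: (A,(R,(L,M,H),N,D));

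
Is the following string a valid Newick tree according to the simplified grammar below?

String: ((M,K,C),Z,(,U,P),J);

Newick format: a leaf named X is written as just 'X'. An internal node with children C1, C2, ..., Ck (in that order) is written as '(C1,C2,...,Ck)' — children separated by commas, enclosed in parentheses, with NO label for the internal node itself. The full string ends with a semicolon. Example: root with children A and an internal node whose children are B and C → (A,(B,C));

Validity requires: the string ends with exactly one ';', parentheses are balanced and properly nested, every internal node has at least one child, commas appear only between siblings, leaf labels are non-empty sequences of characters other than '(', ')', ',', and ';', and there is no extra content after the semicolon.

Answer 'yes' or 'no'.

Answer: no

Derivation:
Input: ((M,K,C),Z,(,U,P),J);
Paren balance: 3 '(' vs 3 ')' OK
Ends with single ';': True
Full parse: FAILS (empty leaf label at pos 12)
Valid: False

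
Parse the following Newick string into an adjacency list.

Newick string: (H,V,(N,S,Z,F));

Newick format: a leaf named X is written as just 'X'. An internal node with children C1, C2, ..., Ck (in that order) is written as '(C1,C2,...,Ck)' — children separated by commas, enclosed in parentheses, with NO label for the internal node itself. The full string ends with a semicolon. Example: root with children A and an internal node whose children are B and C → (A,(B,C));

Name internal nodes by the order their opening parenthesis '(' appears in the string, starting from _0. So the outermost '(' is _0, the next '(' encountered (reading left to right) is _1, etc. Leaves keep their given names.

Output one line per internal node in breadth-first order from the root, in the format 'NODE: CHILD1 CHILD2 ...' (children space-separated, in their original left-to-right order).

Input: (H,V,(N,S,Z,F));
Scanning left-to-right, naming '(' by encounter order:
  pos 0: '(' -> open internal node _0 (depth 1)
  pos 5: '(' -> open internal node _1 (depth 2)
  pos 13: ')' -> close internal node _1 (now at depth 1)
  pos 14: ')' -> close internal node _0 (now at depth 0)
Total internal nodes: 2
BFS adjacency from root:
  _0: H V _1
  _1: N S Z F

Answer: _0: H V _1
_1: N S Z F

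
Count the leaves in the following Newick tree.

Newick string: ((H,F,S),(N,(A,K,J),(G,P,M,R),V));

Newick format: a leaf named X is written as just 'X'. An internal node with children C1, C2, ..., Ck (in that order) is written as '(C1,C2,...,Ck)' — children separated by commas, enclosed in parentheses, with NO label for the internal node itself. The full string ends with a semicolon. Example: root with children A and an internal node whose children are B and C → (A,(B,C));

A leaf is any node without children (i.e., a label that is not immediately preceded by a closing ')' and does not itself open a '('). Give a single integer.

Answer: 12

Derivation:
Newick: ((H,F,S),(N,(A,K,J),(G,P,M,R),V));
Scan left-to-right; a leaf is any maximal label run not followed by '(':
  pos 2: leaf 'H' → count = 1
  pos 4: leaf 'F' → count = 2
  pos 6: leaf 'S' → count = 3
  pos 10: leaf 'N' → count = 4
  pos 13: leaf 'A' → count = 5
  pos 15: leaf 'K' → count = 6
  pos 17: leaf 'J' → count = 7
  pos 21: leaf 'G' → count = 8
  pos 23: leaf 'P' → count = 9
  pos 25: leaf 'M' → count = 10
  pos 27: leaf 'R' → count = 11
  pos 30: leaf 'V' → count = 12
Total leaves: 12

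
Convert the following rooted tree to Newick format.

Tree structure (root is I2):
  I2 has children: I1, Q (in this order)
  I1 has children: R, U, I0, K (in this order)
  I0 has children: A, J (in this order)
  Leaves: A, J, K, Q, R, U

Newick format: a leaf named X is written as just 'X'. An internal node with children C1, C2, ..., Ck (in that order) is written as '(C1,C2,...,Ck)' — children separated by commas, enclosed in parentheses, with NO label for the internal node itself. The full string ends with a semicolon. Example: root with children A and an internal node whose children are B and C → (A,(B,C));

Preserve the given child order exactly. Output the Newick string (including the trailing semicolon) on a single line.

Answer: ((R,U,(A,J),K),Q);

Derivation:
internal I2 with children ['I1', 'Q']
  internal I1 with children ['R', 'U', 'I0', 'K']
    leaf 'R' → 'R'
    leaf 'U' → 'U'
    internal I0 with children ['A', 'J']
      leaf 'A' → 'A'
      leaf 'J' → 'J'
    → '(A,J)'
    leaf 'K' → 'K'
  → '(R,U,(A,J),K)'
  leaf 'Q' → 'Q'
→ '((R,U,(A,J),K),Q)'
Final: ((R,U,(A,J),K),Q);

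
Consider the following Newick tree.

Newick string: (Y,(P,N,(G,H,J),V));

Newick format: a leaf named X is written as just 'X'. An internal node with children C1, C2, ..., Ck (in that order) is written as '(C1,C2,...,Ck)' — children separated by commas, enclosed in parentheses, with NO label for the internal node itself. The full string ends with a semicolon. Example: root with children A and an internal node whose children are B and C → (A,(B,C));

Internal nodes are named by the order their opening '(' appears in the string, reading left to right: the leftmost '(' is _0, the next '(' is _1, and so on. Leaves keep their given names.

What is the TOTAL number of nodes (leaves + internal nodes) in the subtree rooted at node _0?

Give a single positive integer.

Answer: 10

Derivation:
Newick: (Y,(P,N,(G,H,J),V));
Locate _0: it is the '(' at position 0 (the 1st '(' reading left to right).
Query: subtree rooted at _0
_0: subtree_size = 1 + 9
  Y: subtree_size = 1 + 0
  _1: subtree_size = 1 + 7
    P: subtree_size = 1 + 0
    N: subtree_size = 1 + 0
    _2: subtree_size = 1 + 3
      G: subtree_size = 1 + 0
      H: subtree_size = 1 + 0
      J: subtree_size = 1 + 0
    V: subtree_size = 1 + 0
Total subtree size of _0: 10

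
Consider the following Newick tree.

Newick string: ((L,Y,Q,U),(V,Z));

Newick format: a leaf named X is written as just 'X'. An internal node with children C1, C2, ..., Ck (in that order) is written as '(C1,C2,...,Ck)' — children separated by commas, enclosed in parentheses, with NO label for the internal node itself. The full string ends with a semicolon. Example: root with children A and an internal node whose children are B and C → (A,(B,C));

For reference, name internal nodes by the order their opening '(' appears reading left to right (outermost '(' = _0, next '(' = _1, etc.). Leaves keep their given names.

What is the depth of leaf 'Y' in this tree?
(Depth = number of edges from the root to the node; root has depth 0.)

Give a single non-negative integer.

Answer: 2

Derivation:
Newick: ((L,Y,Q,U),(V,Z));
Naming internals by '(' encounter order: outermost '(' = _0, next = _1, ...
Query node: Y
Path from root: _0 -> _1 -> Y
Depth of Y: 2 (number of edges from root)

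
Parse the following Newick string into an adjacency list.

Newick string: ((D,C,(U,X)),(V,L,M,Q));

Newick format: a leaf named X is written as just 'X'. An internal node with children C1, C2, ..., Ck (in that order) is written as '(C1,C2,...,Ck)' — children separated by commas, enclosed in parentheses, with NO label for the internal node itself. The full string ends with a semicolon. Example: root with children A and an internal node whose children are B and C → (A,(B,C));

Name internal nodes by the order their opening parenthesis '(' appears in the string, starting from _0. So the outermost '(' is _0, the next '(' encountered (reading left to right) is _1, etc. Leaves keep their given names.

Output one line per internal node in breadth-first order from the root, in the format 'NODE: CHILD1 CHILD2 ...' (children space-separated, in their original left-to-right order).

Answer: _0: _1 _3
_1: D C _2
_3: V L M Q
_2: U X

Derivation:
Input: ((D,C,(U,X)),(V,L,M,Q));
Scanning left-to-right, naming '(' by encounter order:
  pos 0: '(' -> open internal node _0 (depth 1)
  pos 1: '(' -> open internal node _1 (depth 2)
  pos 6: '(' -> open internal node _2 (depth 3)
  pos 10: ')' -> close internal node _2 (now at depth 2)
  pos 11: ')' -> close internal node _1 (now at depth 1)
  pos 13: '(' -> open internal node _3 (depth 2)
  pos 21: ')' -> close internal node _3 (now at depth 1)
  pos 22: ')' -> close internal node _0 (now at depth 0)
Total internal nodes: 4
BFS adjacency from root:
  _0: _1 _3
  _1: D C _2
  _3: V L M Q
  _2: U X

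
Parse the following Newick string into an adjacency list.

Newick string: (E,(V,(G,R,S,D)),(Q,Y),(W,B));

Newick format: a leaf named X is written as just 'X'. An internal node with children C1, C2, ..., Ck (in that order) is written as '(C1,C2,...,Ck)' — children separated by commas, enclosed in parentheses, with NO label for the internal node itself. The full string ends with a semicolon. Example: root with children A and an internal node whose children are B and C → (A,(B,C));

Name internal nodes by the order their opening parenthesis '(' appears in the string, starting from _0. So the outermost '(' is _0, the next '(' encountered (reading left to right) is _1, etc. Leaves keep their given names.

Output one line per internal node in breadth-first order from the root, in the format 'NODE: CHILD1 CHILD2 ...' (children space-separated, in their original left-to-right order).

Input: (E,(V,(G,R,S,D)),(Q,Y),(W,B));
Scanning left-to-right, naming '(' by encounter order:
  pos 0: '(' -> open internal node _0 (depth 1)
  pos 3: '(' -> open internal node _1 (depth 2)
  pos 6: '(' -> open internal node _2 (depth 3)
  pos 14: ')' -> close internal node _2 (now at depth 2)
  pos 15: ')' -> close internal node _1 (now at depth 1)
  pos 17: '(' -> open internal node _3 (depth 2)
  pos 21: ')' -> close internal node _3 (now at depth 1)
  pos 23: '(' -> open internal node _4 (depth 2)
  pos 27: ')' -> close internal node _4 (now at depth 1)
  pos 28: ')' -> close internal node _0 (now at depth 0)
Total internal nodes: 5
BFS adjacency from root:
  _0: E _1 _3 _4
  _1: V _2
  _3: Q Y
  _4: W B
  _2: G R S D

Answer: _0: E _1 _3 _4
_1: V _2
_3: Q Y
_4: W B
_2: G R S D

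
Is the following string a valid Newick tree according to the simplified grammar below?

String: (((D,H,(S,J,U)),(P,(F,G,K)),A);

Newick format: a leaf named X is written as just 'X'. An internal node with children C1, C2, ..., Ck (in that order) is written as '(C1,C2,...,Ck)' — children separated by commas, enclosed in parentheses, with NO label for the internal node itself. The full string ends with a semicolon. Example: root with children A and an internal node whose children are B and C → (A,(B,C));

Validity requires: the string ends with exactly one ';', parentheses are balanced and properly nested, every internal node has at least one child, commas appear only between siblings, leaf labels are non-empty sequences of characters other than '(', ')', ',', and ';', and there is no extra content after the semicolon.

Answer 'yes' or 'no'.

Input: (((D,H,(S,J,U)),(P,(F,G,K)),A);
Paren balance: 6 '(' vs 5 ')' MISMATCH
Ends with single ';': True
Full parse: FAILS (expected , or ) at pos 30)
Valid: False

Answer: no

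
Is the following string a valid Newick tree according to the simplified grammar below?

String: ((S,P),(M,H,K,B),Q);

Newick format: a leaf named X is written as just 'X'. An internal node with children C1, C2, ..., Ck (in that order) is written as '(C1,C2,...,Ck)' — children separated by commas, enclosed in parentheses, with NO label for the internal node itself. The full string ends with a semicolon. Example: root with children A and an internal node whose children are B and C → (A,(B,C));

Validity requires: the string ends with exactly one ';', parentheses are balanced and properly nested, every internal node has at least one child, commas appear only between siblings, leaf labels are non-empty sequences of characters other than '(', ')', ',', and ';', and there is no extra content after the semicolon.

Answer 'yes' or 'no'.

Answer: yes

Derivation:
Input: ((S,P),(M,H,K,B),Q);
Paren balance: 3 '(' vs 3 ')' OK
Ends with single ';': True
Full parse: OK
Valid: True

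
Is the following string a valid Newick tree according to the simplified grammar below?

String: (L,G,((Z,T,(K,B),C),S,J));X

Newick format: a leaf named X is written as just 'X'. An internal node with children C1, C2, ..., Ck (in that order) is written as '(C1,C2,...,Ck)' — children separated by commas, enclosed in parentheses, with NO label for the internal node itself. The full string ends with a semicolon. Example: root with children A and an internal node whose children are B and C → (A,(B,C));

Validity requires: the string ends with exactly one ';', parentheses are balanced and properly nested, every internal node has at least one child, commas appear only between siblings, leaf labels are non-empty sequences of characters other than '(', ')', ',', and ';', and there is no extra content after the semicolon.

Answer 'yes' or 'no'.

Answer: no

Derivation:
Input: (L,G,((Z,T,(K,B),C),S,J));X
Paren balance: 4 '(' vs 4 ')' OK
Ends with single ';': False
Full parse: FAILS (must end with ;)
Valid: False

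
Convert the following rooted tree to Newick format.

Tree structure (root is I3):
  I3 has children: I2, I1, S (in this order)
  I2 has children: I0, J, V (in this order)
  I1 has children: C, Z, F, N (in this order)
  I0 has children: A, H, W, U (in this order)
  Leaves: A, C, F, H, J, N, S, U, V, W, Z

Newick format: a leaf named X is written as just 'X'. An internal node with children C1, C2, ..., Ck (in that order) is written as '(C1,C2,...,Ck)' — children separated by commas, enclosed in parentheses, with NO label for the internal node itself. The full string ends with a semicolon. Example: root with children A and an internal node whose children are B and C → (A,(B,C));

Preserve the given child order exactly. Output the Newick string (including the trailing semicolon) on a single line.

internal I3 with children ['I2', 'I1', 'S']
  internal I2 with children ['I0', 'J', 'V']
    internal I0 with children ['A', 'H', 'W', 'U']
      leaf 'A' → 'A'
      leaf 'H' → 'H'
      leaf 'W' → 'W'
      leaf 'U' → 'U'
    → '(A,H,W,U)'
    leaf 'J' → 'J'
    leaf 'V' → 'V'
  → '((A,H,W,U),J,V)'
  internal I1 with children ['C', 'Z', 'F', 'N']
    leaf 'C' → 'C'
    leaf 'Z' → 'Z'
    leaf 'F' → 'F'
    leaf 'N' → 'N'
  → '(C,Z,F,N)'
  leaf 'S' → 'S'
→ '(((A,H,W,U),J,V),(C,Z,F,N),S)'
Final: (((A,H,W,U),J,V),(C,Z,F,N),S);

Answer: (((A,H,W,U),J,V),(C,Z,F,N),S);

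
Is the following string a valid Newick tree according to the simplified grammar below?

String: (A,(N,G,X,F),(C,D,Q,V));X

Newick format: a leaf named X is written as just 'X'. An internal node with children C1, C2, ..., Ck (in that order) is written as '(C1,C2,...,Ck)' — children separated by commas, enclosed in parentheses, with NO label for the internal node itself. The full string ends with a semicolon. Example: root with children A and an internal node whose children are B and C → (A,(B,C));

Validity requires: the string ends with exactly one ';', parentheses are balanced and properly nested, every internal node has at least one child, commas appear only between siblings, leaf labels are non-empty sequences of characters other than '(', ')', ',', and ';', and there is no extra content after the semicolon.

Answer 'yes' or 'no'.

Input: (A,(N,G,X,F),(C,D,Q,V));X
Paren balance: 3 '(' vs 3 ')' OK
Ends with single ';': False
Full parse: FAILS (must end with ;)
Valid: False

Answer: no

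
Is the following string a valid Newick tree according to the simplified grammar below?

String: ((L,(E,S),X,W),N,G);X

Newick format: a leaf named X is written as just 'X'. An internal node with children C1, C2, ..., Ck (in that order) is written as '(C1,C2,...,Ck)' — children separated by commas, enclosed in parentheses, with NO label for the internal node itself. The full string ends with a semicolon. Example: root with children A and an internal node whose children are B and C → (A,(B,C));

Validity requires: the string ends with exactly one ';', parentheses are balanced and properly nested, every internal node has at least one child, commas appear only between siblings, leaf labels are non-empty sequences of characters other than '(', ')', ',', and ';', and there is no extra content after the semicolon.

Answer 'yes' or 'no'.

Input: ((L,(E,S),X,W),N,G);X
Paren balance: 3 '(' vs 3 ')' OK
Ends with single ';': False
Full parse: FAILS (must end with ;)
Valid: False

Answer: no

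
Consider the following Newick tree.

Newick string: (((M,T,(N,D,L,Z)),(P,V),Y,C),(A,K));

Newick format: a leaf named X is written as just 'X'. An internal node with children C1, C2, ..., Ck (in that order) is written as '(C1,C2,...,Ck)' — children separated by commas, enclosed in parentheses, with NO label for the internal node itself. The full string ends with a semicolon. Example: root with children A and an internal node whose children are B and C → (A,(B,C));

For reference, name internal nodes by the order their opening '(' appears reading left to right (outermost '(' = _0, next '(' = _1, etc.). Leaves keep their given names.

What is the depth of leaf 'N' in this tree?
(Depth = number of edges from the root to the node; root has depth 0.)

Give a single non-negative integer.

Answer: 4

Derivation:
Newick: (((M,T,(N,D,L,Z)),(P,V),Y,C),(A,K));
Naming internals by '(' encounter order: outermost '(' = _0, next = _1, ...
Query node: N
Path from root: _0 -> _1 -> _2 -> _3 -> N
Depth of N: 4 (number of edges from root)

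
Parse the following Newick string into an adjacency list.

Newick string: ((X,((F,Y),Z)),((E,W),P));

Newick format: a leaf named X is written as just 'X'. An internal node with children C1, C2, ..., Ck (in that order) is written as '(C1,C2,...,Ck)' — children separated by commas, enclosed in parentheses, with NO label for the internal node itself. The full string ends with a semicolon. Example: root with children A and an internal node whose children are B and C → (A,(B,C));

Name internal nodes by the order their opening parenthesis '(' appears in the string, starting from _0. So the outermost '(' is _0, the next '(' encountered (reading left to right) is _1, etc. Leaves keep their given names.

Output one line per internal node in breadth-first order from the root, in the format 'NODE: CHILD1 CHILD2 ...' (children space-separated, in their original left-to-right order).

Input: ((X,((F,Y),Z)),((E,W),P));
Scanning left-to-right, naming '(' by encounter order:
  pos 0: '(' -> open internal node _0 (depth 1)
  pos 1: '(' -> open internal node _1 (depth 2)
  pos 4: '(' -> open internal node _2 (depth 3)
  pos 5: '(' -> open internal node _3 (depth 4)
  pos 9: ')' -> close internal node _3 (now at depth 3)
  pos 12: ')' -> close internal node _2 (now at depth 2)
  pos 13: ')' -> close internal node _1 (now at depth 1)
  pos 15: '(' -> open internal node _4 (depth 2)
  pos 16: '(' -> open internal node _5 (depth 3)
  pos 20: ')' -> close internal node _5 (now at depth 2)
  pos 23: ')' -> close internal node _4 (now at depth 1)
  pos 24: ')' -> close internal node _0 (now at depth 0)
Total internal nodes: 6
BFS adjacency from root:
  _0: _1 _4
  _1: X _2
  _4: _5 P
  _2: _3 Z
  _5: E W
  _3: F Y

Answer: _0: _1 _4
_1: X _2
_4: _5 P
_2: _3 Z
_5: E W
_3: F Y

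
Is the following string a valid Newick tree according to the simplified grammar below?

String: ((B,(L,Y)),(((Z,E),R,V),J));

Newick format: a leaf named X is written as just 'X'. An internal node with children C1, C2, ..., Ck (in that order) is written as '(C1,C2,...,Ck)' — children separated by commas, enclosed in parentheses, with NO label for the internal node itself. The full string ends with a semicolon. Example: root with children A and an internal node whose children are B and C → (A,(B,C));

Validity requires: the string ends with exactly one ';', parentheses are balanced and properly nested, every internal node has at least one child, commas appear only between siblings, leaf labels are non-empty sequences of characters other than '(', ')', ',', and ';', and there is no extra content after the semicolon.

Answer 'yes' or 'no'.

Input: ((B,(L,Y)),(((Z,E),R,V),J));
Paren balance: 6 '(' vs 6 ')' OK
Ends with single ';': True
Full parse: OK
Valid: True

Answer: yes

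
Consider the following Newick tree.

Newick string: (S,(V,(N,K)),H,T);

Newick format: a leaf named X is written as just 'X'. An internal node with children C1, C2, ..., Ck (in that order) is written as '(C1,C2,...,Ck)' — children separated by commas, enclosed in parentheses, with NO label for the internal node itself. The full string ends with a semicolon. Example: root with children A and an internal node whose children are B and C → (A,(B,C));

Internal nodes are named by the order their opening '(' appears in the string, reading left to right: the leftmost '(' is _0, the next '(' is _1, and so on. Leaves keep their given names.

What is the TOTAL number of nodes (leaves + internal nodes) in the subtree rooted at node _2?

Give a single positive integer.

Newick: (S,(V,(N,K)),H,T);
Locate _2: it is the '(' at position 6 (the 3rd '(' reading left to right).
Query: subtree rooted at _2
_2: subtree_size = 1 + 2
  N: subtree_size = 1 + 0
  K: subtree_size = 1 + 0
Total subtree size of _2: 3

Answer: 3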